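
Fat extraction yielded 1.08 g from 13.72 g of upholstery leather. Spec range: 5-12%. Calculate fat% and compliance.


Fat content = 7.9%
Compliant: Yes


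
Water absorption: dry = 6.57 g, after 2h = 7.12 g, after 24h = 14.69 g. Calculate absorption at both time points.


WA (2h) = (7.12 - 6.57) / 6.57 x 100 = 8.4%
WA (24h) = (14.69 - 6.57) / 6.57 x 100 = 123.6%


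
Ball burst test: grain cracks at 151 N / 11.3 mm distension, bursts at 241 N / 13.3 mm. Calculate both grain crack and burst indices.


Crack index = 13.4 N/mm
Burst index = 18.1 N/mm

Crack index = 151 / 11.3 = 13.4 N/mm
Burst index = 241 / 13.3 = 18.1 N/mm


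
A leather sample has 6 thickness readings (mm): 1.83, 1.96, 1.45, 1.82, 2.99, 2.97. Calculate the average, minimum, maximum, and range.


Sum = 13.02
Average = 13.02 / 6 = 2.17 mm
Minimum = 1.45 mm
Maximum = 2.99 mm
Range = 2.99 - 1.45 = 1.54 mm


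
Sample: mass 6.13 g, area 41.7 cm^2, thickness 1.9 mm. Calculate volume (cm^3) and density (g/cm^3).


Volume = 7.923 cm^3
Density = 0.774 g/cm^3

Thickness in cm = 1.9 / 10 = 0.19 cm
Volume = 41.7 x 0.19 = 7.923 cm^3
Density = 6.13 / 7.923 = 0.774 g/cm^3


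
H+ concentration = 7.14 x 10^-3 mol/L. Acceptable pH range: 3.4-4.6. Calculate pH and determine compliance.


pH = -log10(7.14 x 10^-3) = 2.15
Range: 3.4 to 4.6
Compliant: No


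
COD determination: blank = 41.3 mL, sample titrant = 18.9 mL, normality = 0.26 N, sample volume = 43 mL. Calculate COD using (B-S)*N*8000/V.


1083.5 mg/L

COD = (41.3 - 18.9) x 0.26 x 8000 / 43
COD = 22.4 x 0.26 x 8000 / 43
COD = 1083.5 mg/L


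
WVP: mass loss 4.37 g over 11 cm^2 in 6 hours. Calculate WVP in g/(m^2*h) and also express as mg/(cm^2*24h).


WVP = 662.12 g/(m^2*h)
Daily rate = 1589.09 mg/(cm^2*24h)

WVP = 4.37 / (11 x 6) x 10000 = 662.12 g/(m^2*h)
Mass loss in mg = 4.37 x 1000 = 4370 mg
Per cm^2 per 24h in mg: 4370 x 24 / (11 x 6) = 104880 / 66 = 1589.09 mg/(cm^2*24h)


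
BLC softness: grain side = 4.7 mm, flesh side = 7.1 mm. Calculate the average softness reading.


5.90 mm

Average = (4.7 + 7.1) / 2
Average = 5.90 mm


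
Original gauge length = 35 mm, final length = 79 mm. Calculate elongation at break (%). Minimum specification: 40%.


Elongation = 125.7%
Meets spec: Yes


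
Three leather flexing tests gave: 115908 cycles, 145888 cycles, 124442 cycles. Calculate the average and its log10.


Average = 128746 cycles
log10 = 5.11

Average = (115908 + 145888 + 124442) / 3 = 128746 cycles
log10(128746) = 5.11


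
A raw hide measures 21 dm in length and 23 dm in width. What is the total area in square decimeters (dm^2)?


Area = length x width
Area = 21 x 23 = 483 dm^2


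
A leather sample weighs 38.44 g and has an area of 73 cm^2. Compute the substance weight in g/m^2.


5265.8 g/m^2


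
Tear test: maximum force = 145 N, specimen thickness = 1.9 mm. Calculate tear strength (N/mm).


76.3 N/mm


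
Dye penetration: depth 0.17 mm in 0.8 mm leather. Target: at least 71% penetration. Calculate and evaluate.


Penetration = 0.17 / 0.8 x 100 = 21.3%
Target: 71%
Meets target: No


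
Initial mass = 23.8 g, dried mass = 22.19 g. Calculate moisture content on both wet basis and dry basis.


Wet basis = 6.8%
Dry basis = 7.3%

Moisture lost = 23.8 - 22.19 = 1.61 g
Wet basis MC = 1.61 / 23.8 x 100 = 6.8%
Dry basis MC = 1.61 / 22.19 x 100 = 7.3%


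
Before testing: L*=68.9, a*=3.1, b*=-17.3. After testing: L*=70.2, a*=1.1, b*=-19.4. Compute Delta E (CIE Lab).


dL = 70.2 - 68.9 = 1.3
da = 1.1 - 3.1 = -2.0
db = -19.4 - (-17.3) = -2.1
dE = sqrt((1.3)^2 + (-2.0)^2 + (-2.1)^2) = 3.18


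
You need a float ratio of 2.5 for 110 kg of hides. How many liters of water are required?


Water = hide weight x target ratio
Water = 110 x 2.5 = 275.0 L


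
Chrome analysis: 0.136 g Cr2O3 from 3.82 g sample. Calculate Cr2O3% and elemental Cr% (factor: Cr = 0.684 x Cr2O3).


Cr2O3% = 0.136 / 3.82 x 100 = 3.56%
Cr% = 3.56 x 0.684 = 2.44%


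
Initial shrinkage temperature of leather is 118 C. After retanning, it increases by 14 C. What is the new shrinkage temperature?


New Ts = 118 + 14 = 132 C


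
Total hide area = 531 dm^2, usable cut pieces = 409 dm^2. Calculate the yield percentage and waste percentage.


Yield = 77.0%
Waste = 23.0%

Yield = 409 / 531 x 100 = 77.0%
Waste = 531 - 409 = 122 dm^2
Waste% = 100 - 77.0 = 23.0%


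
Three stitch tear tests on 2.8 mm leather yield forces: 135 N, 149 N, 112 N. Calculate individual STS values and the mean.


STS1 = 135 / 2.8 = 48.2 N/mm
STS2 = 149 / 2.8 = 53.2 N/mm
STS3 = 112 / 2.8 = 40.0 N/mm
Mean = (48.2 + 53.2 + 40.0) / 3 = 47.1 N/mm


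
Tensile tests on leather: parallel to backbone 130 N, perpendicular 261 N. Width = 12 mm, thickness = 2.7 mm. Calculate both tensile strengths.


Parallel = 4.01 N/mm^2
Perpendicular = 8.06 N/mm^2


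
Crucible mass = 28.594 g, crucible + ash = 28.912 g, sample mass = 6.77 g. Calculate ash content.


Ash mass = 0.318 g
Ash content = 4.70%


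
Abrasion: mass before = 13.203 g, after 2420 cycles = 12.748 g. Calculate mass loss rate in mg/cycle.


Mass loss = 13.203 - 12.748 = 0.455 g
Rate = 0.455 / 2420 x 1000 = 0.188 mg/cycle


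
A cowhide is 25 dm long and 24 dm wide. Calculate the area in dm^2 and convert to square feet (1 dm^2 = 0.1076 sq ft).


600 dm^2
64.56 sq ft


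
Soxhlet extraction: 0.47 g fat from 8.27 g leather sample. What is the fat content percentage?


5.7%

Fat content = 0.47 / 8.27 x 100
Fat = 5.7%


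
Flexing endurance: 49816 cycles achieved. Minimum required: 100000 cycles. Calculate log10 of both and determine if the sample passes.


log10(49816) = 4.70
log10(100000) = 5.00
Passes: No


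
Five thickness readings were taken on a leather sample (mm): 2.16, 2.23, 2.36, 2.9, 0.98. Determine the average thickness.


Sum = 2.16 + 2.23 + 2.36 + 2.9 + 0.98 = 10.63
Average = 10.63 / 5 = 2.13 mm


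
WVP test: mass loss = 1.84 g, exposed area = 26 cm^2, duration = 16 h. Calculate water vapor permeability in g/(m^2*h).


44.23 g/(m^2*h)


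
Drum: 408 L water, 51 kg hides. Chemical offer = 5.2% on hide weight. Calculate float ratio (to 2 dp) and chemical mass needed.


Float ratio = 8.00
Chemical needed = 2.652 kg


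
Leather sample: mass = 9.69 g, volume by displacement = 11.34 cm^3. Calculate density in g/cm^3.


Density = mass / volume
Density = 9.69 / 11.34 = 0.854 g/cm^3


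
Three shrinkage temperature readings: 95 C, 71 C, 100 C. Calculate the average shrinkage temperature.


Average = (95 + 71 + 100) / 3
Average = 266 / 3 = 88.7 C


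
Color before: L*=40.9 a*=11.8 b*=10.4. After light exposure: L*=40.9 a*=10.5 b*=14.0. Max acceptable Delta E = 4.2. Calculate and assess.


Delta E = 3.83
Passes: Yes

dL = 0.0, da = -1.3, db = 3.6
dE = sqrt((0.0)^2 + (-1.3)^2 + (3.6)^2) = 3.83
Max = 4.2
Passes: Yes


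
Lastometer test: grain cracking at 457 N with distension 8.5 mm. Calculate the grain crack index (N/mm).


Grain crack index = force / distension
Index = 457 / 8.5 = 53.8 N/mm


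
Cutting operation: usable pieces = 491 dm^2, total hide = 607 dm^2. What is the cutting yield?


80.9%

Yield = usable / total x 100
Yield = 491 / 607 x 100 = 80.9%


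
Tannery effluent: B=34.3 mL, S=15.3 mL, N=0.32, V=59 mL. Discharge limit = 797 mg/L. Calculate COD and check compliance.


COD = (34.3 - 15.3) x 0.32 x 8000 / 59 = 824.4 mg/L
Limit: 797 mg/L
Compliant: No


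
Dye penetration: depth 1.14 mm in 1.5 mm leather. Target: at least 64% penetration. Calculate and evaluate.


Penetration = 76.0%
Meets target: Yes

Penetration = 1.14 / 1.5 x 100 = 76.0%
Target: 64%
Meets target: Yes


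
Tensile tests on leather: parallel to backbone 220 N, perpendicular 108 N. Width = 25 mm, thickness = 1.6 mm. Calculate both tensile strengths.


Parallel = 5.50 N/mm^2
Perpendicular = 2.70 N/mm^2


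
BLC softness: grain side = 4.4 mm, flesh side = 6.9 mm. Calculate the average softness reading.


Average = (4.4 + 6.9) / 2
Average = 5.65 mm


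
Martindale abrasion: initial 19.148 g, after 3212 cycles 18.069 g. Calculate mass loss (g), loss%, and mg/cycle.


Mass loss = 1.079 g
Loss = 5.64%
Rate = 0.336 mg/cycle


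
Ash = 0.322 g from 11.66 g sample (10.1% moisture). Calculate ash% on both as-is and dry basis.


As-is ash% = 0.322 / 11.66 x 100 = 2.76%
Dry mass = 11.66 x (100 - 10.1) / 100 = 10.48234 g
Dry-basis ash% = 0.322 / 10.48234 x 100 = 3.07%


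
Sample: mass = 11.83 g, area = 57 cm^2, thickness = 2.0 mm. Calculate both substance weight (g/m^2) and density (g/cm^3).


SW = 11.83 / 57 x 10000 = 2075.4 g/m^2
Volume = 57 x 2.0 / 10 = 11.40 cm^3
Density = 11.83 / 11.40 = 1.038 g/cm^3


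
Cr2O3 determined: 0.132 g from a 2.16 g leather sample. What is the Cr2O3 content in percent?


6.11%

Cr2O3% = 0.132 / 2.16 x 100
Cr2O3% = 6.11%


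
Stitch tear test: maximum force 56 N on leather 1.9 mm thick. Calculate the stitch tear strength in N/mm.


Stitch tear strength = force / thickness
STS = 56 / 1.9 = 29.5 N/mm


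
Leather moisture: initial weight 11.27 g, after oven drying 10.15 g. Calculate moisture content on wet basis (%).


9.9%

Moisture = 11.27 - 10.15 = 1.12 g
MC = 1.12 / 11.27 x 100 = 9.9%


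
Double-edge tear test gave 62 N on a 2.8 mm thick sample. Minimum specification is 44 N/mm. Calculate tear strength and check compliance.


Tear strength = 62 / 2.8 = 22.1 N/mm
Required minimum = 44 N/mm
Compliant: No


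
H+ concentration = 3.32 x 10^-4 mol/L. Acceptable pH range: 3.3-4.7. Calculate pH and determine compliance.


pH = -log10(3.32 x 10^-4) = 3.48
Range: 3.3 to 4.7
Compliant: Yes


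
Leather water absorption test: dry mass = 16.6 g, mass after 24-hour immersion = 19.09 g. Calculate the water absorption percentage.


15.0%

Water absorbed = 19.09 - 16.6 = 2.49 g
WA% = 2.49 / 16.6 x 100 = 15.0%


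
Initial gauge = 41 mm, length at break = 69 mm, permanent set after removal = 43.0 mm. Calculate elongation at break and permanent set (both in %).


Elongation at break = 68.3%
Permanent set = 4.9%


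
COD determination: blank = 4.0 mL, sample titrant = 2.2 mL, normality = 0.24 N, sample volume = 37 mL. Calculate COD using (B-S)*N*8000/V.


COD = (4.0 - 2.2) x 0.24 x 8000 / 37
COD = 1.8 x 0.24 x 8000 / 37
COD = 93.4 mg/L


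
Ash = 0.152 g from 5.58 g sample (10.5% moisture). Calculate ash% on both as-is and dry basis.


As-is ash% = 0.152 / 5.58 x 100 = 2.72%
Dry mass = 5.58 x (100 - 10.5) / 100 = 4.9941 g
Dry-basis ash% = 0.152 / 4.9941 x 100 = 3.04%


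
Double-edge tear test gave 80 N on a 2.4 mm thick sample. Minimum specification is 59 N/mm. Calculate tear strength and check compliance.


Tear strength = 80 / 2.4 = 33.3 N/mm
Required minimum = 59 N/mm
Compliant: No


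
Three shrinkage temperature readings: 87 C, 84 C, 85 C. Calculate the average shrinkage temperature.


85.3 C

Average = (87 + 84 + 85) / 3
Average = 256 / 3 = 85.3 C


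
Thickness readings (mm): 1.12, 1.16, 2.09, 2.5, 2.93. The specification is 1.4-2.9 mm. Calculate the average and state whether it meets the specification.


Average = 1.96 mm
Within specification: Yes

Sum = 9.80
Average = 9.80 / 5 = 1.96 mm
Specification range: 1.4 to 2.9 mm
Within spec: Yes


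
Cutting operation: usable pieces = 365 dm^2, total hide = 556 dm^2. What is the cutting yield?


65.6%


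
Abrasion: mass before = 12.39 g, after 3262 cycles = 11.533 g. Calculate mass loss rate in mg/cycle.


Mass loss = 12.39 - 11.533 = 0.857 g
Rate = 0.857 / 3262 x 1000 = 0.263 mg/cycle


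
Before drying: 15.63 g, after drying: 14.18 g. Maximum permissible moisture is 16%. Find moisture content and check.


MC = (15.63 - 14.18) / 15.63 x 100 = 9.3%
Maximum: 16%
Acceptable: Yes


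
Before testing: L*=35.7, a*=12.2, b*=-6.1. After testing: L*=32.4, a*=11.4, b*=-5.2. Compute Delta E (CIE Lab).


Delta E = 3.51

dL = 32.4 - 35.7 = -3.3
da = 11.4 - 12.2 = -0.8
db = -5.2 - (-6.1) = 0.9
dE = sqrt((-3.3)^2 + (-0.8)^2 + (0.9)^2) = 3.51


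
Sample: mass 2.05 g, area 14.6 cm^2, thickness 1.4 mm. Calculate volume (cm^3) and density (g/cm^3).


Volume = 2.044 cm^3
Density = 1.003 g/cm^3

Thickness in cm = 1.4 / 10 = 0.14 cm
Volume = 14.6 x 0.14 = 2.044 cm^3
Density = 2.05 / 2.044 = 1.003 g/cm^3


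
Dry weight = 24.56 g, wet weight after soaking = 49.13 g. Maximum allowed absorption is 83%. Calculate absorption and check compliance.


Absorption = 100.0%
Compliant: No

WA = (49.13 - 24.56) / 24.56 x 100 = 100.0%
Maximum allowed: 83%
Compliant: No


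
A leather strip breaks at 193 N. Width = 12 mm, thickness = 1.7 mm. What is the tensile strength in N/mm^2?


Cross-sectional area = 12 x 1.7 = 20.4 mm^2
Tensile strength = 193 / 20.4 = 9.46 N/mm^2


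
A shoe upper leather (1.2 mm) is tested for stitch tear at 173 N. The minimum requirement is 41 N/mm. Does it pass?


STS = 173 / 1.2 = 144.2 N/mm
Minimum required: 41 N/mm
Passes: Yes


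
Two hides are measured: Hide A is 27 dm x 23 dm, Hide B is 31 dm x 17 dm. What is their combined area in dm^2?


Hide A area = 27 x 23 = 621 dm^2
Hide B area = 31 x 17 = 527 dm^2
Total = 621 + 527 = 1148 dm^2


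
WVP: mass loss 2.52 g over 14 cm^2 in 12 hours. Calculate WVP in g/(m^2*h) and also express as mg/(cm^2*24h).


WVP = 2.52 / (14 x 12) x 10000 = 150.00 g/(m^2*h)
Mass loss in mg = 2.52 x 1000 = 2520 mg
Per cm^2 per 24h in mg: 2520 x 24 / (14 x 12) = 60480 / 168 = 360.00 mg/(cm^2*24h)


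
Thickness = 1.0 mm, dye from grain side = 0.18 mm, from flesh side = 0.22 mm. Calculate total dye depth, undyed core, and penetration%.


Total dyed = 0.18 + 0.22 = 0.40 mm
Undyed core = 1.0 - 0.40 = 0.60 mm
Penetration = 0.40 / 1.0 x 100 = 40.0%


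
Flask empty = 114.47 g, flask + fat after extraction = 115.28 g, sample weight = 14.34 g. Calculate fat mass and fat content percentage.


Fat mass = 115.28 - 114.47 = 0.81 g
Fat% = 0.81 / 14.34 x 100 = 5.6%


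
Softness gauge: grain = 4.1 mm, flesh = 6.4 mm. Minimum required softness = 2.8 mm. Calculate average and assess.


Average = (4.1 + 6.4) / 2 = 5.25 mm
Minimum = 2.8 mm
Meets requirement: Yes


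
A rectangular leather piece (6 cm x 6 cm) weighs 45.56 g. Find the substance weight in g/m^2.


Area = 6 x 6 = 36 cm^2
SW = 45.56 / 36 x 10000 = 12655.6 g/m^2


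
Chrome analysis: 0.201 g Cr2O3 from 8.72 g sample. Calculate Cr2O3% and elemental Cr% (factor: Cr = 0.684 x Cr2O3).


Cr2O3 = 2.31%
Cr = 1.58%

Cr2O3% = 0.201 / 8.72 x 100 = 2.31%
Cr% = 2.31 x 0.684 = 1.58%


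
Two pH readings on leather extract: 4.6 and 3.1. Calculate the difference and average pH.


Difference = 1.5
Average pH = 3.85

Difference = |4.6 - 3.1| = 1.5
Average = (4.6 + 3.1) / 2 = 3.85


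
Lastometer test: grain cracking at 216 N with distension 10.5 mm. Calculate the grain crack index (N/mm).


20.6 N/mm


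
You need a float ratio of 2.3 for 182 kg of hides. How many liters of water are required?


418.6 L

Water = hide weight x target ratio
Water = 182 x 2.3 = 418.6 L


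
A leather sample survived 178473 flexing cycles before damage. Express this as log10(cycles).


5.25

log10(178473) = 5.25


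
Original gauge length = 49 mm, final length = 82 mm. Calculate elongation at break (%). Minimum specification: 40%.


Extension = 82 - 49 = 33 mm
Elongation = 33 / 49 x 100 = 67.3%
Minimum required: 40%
Meets specification: Yes


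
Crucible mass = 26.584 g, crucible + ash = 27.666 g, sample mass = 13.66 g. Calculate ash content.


Ash mass = 27.666 - 26.584 = 1.082 g
Ash% = 1.082 / 13.66 x 100 = 7.92%


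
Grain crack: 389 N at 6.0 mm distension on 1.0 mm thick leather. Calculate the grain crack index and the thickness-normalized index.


Crack index = 389 / 6.0 = 64.8 N/mm
Normalized = 64.8 / 1.0 = 64.8 N/mm per mm


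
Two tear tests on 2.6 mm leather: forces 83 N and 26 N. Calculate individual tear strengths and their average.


Tear 1 = 83 / 2.6 = 31.9 N/mm
Tear 2 = 26 / 2.6 = 10.0 N/mm
Average = (31.9 + 10.0) / 2 = 21.0 N/mm


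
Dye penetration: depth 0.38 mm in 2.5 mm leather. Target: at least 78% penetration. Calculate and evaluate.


Penetration = 15.2%
Meets target: No


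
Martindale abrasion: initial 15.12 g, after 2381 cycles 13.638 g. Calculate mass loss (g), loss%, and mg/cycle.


Mass loss = 1.482 g
Loss = 9.80%
Rate = 0.622 mg/cycle

Loss = 15.12 - 13.638 = 1.482 g
Loss% = 1.482 / 15.12 x 100 = 9.80%
Rate = 1.482 / 2381 x 1000 = 0.622 mg/cycle


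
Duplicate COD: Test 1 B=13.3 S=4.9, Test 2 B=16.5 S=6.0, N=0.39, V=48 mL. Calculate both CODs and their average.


COD1 = (13.3 - 4.9) x 0.39 x 8000 / 48 = 546.0 mg/L
COD2 = (16.5 - 6.0) x 0.39 x 8000 / 48 = 682.5 mg/L
Average = (546.0 + 682.5) / 2 = 614.3 mg/L


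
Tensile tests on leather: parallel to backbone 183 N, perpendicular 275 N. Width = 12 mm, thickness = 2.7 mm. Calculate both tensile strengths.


Parallel = 5.65 N/mm^2
Perpendicular = 8.49 N/mm^2


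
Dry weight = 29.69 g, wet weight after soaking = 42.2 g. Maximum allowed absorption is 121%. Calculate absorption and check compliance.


WA = (42.2 - 29.69) / 29.69 x 100 = 42.1%
Maximum allowed: 121%
Compliant: Yes


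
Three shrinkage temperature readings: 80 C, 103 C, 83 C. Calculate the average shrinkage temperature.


Average = (80 + 103 + 83) / 3
Average = 266 / 3 = 88.7 C


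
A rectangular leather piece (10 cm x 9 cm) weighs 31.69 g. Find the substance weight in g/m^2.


3521.1 g/m^2


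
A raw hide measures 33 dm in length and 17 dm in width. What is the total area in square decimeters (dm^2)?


Area = length x width
Area = 33 x 17 = 561 dm^2


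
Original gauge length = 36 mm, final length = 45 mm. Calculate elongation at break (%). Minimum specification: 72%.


Elongation = 25.0%
Meets spec: No

Extension = 45 - 36 = 9 mm
Elongation = 9 / 36 x 100 = 25.0%
Minimum required: 72%
Meets specification: No


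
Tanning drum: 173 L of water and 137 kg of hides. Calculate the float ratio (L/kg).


Float ratio = water / hide weight
Ratio = 173 / 137 = 1.3


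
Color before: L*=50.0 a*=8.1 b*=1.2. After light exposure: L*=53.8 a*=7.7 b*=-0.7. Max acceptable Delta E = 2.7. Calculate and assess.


dL = 3.8, da = -0.4, db = -1.9
dE = sqrt((3.8)^2 + (-0.4)^2 + (-1.9)^2) = 4.27
Max = 2.7
Passes: No


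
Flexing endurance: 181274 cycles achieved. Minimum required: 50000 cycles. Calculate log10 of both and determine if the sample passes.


Achieved: log10 = 5.26
Required: log10 = 4.70
Passes: Yes

log10(181274) = 5.26
log10(50000) = 4.70
Passes: Yes


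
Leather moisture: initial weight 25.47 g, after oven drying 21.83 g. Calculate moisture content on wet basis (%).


14.3%

Moisture = 25.47 - 21.83 = 3.64 g
MC = 3.64 / 25.47 x 100 = 14.3%


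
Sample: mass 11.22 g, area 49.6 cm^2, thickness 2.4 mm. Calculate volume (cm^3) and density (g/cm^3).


Thickness in cm = 2.4 / 10 = 0.24 cm
Volume = 49.6 x 0.24 = 11.904 cm^3
Density = 11.22 / 11.904 = 0.943 g/cm^3


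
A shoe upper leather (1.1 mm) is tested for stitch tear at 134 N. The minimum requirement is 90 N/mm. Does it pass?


STS = 121.8 N/mm
Passes: Yes


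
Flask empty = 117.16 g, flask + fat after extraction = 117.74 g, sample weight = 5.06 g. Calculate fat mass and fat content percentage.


Fat mass = 0.58 g
Fat content = 11.5%

Fat mass = 117.74 - 117.16 = 0.58 g
Fat% = 0.58 / 5.06 x 100 = 11.5%


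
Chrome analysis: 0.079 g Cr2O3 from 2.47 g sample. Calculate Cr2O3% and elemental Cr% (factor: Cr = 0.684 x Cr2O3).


Cr2O3 = 3.20%
Cr = 2.19%

Cr2O3% = 0.079 / 2.47 x 100 = 3.20%
Cr% = 3.20 x 0.684 = 2.19%


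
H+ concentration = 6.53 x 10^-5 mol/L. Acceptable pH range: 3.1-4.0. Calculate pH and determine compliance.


pH = -log10(6.53 x 10^-5) = 4.19
Range: 3.1 to 4.0
Compliant: No


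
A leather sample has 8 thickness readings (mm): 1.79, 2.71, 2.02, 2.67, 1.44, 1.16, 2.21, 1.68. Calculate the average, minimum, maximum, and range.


Sum = 15.68
Average = 15.68 / 8 = 1.96 mm
Minimum = 1.16 mm
Maximum = 2.71 mm
Range = 2.71 - 1.16 = 1.55 mm


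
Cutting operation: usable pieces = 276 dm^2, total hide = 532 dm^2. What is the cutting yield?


Yield = usable / total x 100
Yield = 276 / 532 x 100 = 51.9%


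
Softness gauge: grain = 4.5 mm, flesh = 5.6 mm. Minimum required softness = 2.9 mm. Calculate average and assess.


Average softness = 5.05 mm
Meets requirement: Yes

Average = (4.5 + 5.6) / 2 = 5.05 mm
Minimum = 2.9 mm
Meets requirement: Yes


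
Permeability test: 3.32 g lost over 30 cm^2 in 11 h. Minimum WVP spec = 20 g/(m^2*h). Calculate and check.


WVP = 3.32 / (30 x 11) x 10000 = 100.61 g/(m^2*h)
Minimum: 20 g/(m^2*h)
Meets spec: Yes


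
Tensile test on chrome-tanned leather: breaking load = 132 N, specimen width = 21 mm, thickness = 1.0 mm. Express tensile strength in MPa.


Cross-section = 21 x 1.0 = 21.0 mm^2
TS = 132 / 21.0 = 6.29 MPa
(1 N/mm^2 = 1 MPa)


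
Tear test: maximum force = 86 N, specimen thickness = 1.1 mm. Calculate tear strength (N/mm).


78.2 N/mm


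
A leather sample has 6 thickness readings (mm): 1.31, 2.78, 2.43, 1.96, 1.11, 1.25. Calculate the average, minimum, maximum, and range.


Sum = 10.84
Average = 10.84 / 6 = 1.81 mm
Minimum = 1.11 mm
Maximum = 2.78 mm
Range = 2.78 - 1.11 = 1.67 mm


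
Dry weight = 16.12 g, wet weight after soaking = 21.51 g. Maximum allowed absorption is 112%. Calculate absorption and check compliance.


Absorption = 33.4%
Compliant: Yes


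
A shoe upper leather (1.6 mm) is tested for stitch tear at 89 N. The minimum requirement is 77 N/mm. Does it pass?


STS = 55.6 N/mm
Passes: No


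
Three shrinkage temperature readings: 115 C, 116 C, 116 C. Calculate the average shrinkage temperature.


Average = (115 + 116 + 116) / 3
Average = 347 / 3 = 115.7 C


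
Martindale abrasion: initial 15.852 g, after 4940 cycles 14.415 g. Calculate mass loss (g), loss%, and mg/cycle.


Loss = 15.852 - 14.415 = 1.437 g
Loss% = 1.437 / 15.852 x 100 = 9.07%
Rate = 1.437 / 4940 x 1000 = 0.291 mg/cycle


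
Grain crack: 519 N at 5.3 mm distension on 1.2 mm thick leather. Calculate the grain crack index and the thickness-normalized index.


Crack index = 519 / 5.3 = 97.9 N/mm
Normalized = 97.9 / 1.2 = 81.6 N/mm per mm


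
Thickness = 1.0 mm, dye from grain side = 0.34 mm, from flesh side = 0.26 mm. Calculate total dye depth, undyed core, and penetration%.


Total dyed = 0.60 mm
Undyed core = 0.40 mm
Penetration = 60.0%


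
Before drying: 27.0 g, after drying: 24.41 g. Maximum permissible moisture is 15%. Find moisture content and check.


MC = (27.0 - 24.41) / 27.0 x 100 = 9.6%
Maximum: 15%
Acceptable: Yes


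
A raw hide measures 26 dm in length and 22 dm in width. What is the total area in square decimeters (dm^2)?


Area = length x width
Area = 26 x 22 = 572 dm^2


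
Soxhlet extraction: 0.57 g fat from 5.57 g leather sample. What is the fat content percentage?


10.2%

Fat content = 0.57 / 5.57 x 100
Fat = 10.2%


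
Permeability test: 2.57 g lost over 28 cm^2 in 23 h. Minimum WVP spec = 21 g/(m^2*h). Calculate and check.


WVP = 39.91 g/(m^2*h)
Meets specification: Yes

WVP = 2.57 / (28 x 23) x 10000 = 39.91 g/(m^2*h)
Minimum: 21 g/(m^2*h)
Meets spec: Yes


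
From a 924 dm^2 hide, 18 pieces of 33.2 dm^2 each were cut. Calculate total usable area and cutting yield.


Usable area = 597.6 dm^2
Yield = 64.7%

Total usable = 18 x 33.2 = 597.6 dm^2
Yield = 597.6 / 924 x 100 = 64.7%


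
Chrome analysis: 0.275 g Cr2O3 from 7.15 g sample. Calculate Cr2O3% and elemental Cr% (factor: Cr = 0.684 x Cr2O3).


Cr2O3% = 0.275 / 7.15 x 100 = 3.85%
Cr% = 3.85 x 0.684 = 2.63%


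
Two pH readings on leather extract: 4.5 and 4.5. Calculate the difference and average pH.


Difference = 0.0
Average pH = 4.50

Difference = |4.5 - 4.5| = 0.0
Average = (4.5 + 4.5) / 2 = 4.50


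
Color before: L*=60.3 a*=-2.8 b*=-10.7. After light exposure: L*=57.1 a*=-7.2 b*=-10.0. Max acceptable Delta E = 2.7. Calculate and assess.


Delta E = 5.49
Passes: No

dL = -3.2, da = -4.4, db = 0.7
dE = sqrt((-3.2)^2 + (-4.4)^2 + (0.7)^2) = 5.49
Max = 2.7
Passes: No


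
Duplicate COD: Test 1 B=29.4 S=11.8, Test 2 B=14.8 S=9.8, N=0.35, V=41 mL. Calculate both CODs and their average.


COD1 = (29.4 - 11.8) x 0.35 x 8000 / 41 = 1202.0 mg/L
COD2 = (14.8 - 9.8) x 0.35 x 8000 / 41 = 341.5 mg/L
Average = (1202.0 + 341.5) / 2 = 771.8 mg/L


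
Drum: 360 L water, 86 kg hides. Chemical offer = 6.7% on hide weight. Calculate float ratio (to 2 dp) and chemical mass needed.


Float ratio = 4.19
Chemical needed = 5.762 kg

Float ratio = 360 / 86 = 4.19
Chemical = 86 x 6.7 / 100 = 5.762 kg


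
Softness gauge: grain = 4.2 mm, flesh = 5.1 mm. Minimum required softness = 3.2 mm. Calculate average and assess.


Average softness = 4.65 mm
Meets requirement: Yes


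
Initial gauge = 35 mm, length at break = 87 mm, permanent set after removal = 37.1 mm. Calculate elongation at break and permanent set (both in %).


Elongation at break = (87 - 35) / 35 x 100 = 148.6%
Permanent set = (37.1 - 35) / 35 x 100 = 6.0%


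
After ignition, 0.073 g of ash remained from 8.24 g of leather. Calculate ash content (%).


Ash% = 0.073 / 8.24 x 100
Ash% = 0.89%


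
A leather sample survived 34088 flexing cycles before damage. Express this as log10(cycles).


4.53

log10(34088) = 4.53


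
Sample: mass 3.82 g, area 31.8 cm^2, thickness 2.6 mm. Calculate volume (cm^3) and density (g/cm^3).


Volume = 8.268 cm^3
Density = 0.462 g/cm^3


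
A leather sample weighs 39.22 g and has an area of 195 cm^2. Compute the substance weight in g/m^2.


Substance weight = mass / area x 10000
SW = 39.22 / 195 x 10000
SW = 2011.3 g/m^2


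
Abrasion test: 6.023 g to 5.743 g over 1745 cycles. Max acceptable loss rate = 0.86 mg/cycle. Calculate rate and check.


Rate = 0.160 mg/cycle
Passes: Yes


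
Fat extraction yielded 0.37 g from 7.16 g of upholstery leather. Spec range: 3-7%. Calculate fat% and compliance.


Fat content = 5.2%
Compliant: Yes

Fat% = 0.37 / 7.16 x 100 = 5.2%
Spec range: 3-7%
Compliant: Yes


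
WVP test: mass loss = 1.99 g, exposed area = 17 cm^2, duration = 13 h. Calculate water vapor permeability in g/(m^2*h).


90.05 g/(m^2*h)


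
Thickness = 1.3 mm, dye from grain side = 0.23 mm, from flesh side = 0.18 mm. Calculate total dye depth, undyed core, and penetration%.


Total dyed = 0.41 mm
Undyed core = 0.89 mm
Penetration = 31.5%


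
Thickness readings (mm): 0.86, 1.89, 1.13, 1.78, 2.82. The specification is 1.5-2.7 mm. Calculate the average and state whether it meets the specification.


Sum = 8.48
Average = 8.48 / 5 = 1.70 mm
Specification range: 1.5 to 2.7 mm
Within spec: Yes


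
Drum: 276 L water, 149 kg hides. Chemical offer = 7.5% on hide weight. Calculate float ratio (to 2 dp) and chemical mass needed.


Float ratio = 276 / 149 = 1.85
Chemical = 149 x 7.5 / 100 = 11.175 kg


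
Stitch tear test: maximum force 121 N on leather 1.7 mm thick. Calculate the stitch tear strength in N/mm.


71.2 N/mm


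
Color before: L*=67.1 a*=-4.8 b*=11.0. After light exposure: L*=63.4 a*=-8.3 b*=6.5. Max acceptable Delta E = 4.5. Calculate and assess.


dL = -3.7, da = -3.5, db = -4.5
dE = sqrt((-3.7)^2 + (-3.5)^2 + (-4.5)^2) = 6.80
Max = 4.5
Passes: No


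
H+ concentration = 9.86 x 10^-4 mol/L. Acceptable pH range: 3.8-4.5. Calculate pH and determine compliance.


pH = -log10(9.86 x 10^-4) = 3.01
Range: 3.8 to 4.5
Compliant: No


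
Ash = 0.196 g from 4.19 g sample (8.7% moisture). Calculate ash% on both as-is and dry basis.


As-is ash = 4.68%
Dry-basis ash = 5.12%


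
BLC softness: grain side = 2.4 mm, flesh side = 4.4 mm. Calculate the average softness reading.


3.40 mm

Average = (2.4 + 4.4) / 2
Average = 3.40 mm


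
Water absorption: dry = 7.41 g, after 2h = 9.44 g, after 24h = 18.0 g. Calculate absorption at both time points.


2h absorption = 27.4%
24h absorption = 142.9%


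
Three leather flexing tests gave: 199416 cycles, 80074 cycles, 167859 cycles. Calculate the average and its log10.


Average = (199416 + 80074 + 167859) / 3 = 149116 cycles
log10(149116) = 5.17


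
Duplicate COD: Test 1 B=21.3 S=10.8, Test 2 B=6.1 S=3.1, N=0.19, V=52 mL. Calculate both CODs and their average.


COD1 = 306.9 mg/L
COD2 = 87.7 mg/L
Average = 197.3 mg/L


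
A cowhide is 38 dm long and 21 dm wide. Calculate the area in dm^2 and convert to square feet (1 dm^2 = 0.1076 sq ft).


798 dm^2
85.86 sq ft

Area = 38 x 21 = 798 dm^2
Conversion: 798 x 0.1076 = 85.86 sq ft


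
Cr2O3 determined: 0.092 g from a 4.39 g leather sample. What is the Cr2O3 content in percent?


Cr2O3% = 0.092 / 4.39 x 100
Cr2O3% = 2.10%


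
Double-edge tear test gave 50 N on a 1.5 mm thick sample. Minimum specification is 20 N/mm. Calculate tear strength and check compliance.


Tear strength = 50 / 1.5 = 33.3 N/mm
Required minimum = 20 N/mm
Compliant: Yes


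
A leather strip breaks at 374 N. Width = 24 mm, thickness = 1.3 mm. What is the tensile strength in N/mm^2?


Cross-sectional area = 24 x 1.3 = 31.2 mm^2
Tensile strength = 374 / 31.2 = 11.99 N/mm^2


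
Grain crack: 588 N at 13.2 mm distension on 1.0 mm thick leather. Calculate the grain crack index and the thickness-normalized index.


Crack index = 44.5 N/mm
Normalized index = 44.5 N/mm per mm

Crack index = 588 / 13.2 = 44.5 N/mm
Normalized = 44.5 / 1.0 = 44.5 N/mm per mm


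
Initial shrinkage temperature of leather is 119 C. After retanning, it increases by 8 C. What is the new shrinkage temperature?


New Ts = 119 + 8 = 127 C


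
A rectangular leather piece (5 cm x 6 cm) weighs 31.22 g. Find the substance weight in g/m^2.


Area = 5 x 6 = 30 cm^2
SW = 31.22 / 30 x 10000 = 10406.7 g/m^2


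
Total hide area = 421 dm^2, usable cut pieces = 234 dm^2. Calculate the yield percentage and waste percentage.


Yield = 55.6%
Waste = 44.4%

Yield = 234 / 421 x 100 = 55.6%
Waste = 421 - 234 = 187 dm^2
Waste% = 100 - 55.6 = 44.4%


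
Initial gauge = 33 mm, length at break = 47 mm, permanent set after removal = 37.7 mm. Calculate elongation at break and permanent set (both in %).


Elongation at break = 42.4%
Permanent set = 14.2%


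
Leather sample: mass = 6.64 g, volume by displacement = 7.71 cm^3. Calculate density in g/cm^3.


Density = mass / volume
Density = 6.64 / 7.71 = 0.861 g/cm^3


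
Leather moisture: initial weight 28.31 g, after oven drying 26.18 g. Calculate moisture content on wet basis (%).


7.5%

Moisture = 28.31 - 26.18 = 2.13 g
MC = 2.13 / 28.31 x 100 = 7.5%


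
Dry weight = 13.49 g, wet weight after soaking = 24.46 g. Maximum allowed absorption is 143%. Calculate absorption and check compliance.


WA = (24.46 - 13.49) / 13.49 x 100 = 81.3%
Maximum allowed: 143%
Compliant: Yes


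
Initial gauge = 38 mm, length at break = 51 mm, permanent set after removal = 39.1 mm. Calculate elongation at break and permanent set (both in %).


Elongation at break = (51 - 38) / 38 x 100 = 34.2%
Permanent set = (39.1 - 38) / 38 x 100 = 2.9%


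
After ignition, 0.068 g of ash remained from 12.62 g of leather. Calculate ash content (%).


Ash% = 0.068 / 12.62 x 100
Ash% = 0.54%


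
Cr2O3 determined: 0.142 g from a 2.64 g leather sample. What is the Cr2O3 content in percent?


Cr2O3% = 0.142 / 2.64 x 100
Cr2O3% = 5.38%


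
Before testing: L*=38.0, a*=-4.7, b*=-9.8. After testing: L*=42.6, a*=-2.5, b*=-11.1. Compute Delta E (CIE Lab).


dL = 42.6 - 38.0 = 4.6
da = -2.5 - (-4.7) = 2.2
db = -11.1 - (-9.8) = -1.3
dE = sqrt((4.6)^2 + (2.2)^2 + (-1.3)^2) = 5.26


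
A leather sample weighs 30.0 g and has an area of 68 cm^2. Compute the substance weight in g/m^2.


Substance weight = mass / area x 10000
SW = 30.0 / 68 x 10000
SW = 4411.8 g/m^2


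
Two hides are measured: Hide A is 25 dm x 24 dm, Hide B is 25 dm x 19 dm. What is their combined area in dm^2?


1075 dm^2

Hide A area = 25 x 24 = 600 dm^2
Hide B area = 25 x 19 = 475 dm^2
Total = 600 + 475 = 1075 dm^2


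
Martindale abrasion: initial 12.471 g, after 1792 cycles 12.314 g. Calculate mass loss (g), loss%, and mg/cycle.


Loss = 12.471 - 12.314 = 0.157 g
Loss% = 0.157 / 12.471 x 100 = 1.26%
Rate = 0.157 / 1792 x 1000 = 0.088 mg/cycle


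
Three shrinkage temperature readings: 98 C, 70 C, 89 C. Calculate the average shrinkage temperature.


85.7 C


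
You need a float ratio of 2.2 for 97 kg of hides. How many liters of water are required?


Water = hide weight x target ratio
Water = 97 x 2.2 = 213.4 L


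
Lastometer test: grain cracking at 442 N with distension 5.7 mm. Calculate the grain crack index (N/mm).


Grain crack index = force / distension
Index = 442 / 5.7 = 77.5 N/mm


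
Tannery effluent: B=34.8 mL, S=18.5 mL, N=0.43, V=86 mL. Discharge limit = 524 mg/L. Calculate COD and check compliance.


COD = (34.8 - 18.5) x 0.43 x 8000 / 86 = 652.0 mg/L
Limit: 524 mg/L
Compliant: No


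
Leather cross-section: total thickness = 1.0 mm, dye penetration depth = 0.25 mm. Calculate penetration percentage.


Penetration% = 0.25 / 1.0 x 100
Penetration = 25.0%


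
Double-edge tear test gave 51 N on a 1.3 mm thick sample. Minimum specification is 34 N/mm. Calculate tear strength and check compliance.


Tear strength = 39.2 N/mm
Compliant: Yes

Tear strength = 51 / 1.3 = 39.2 N/mm
Required minimum = 34 N/mm
Compliant: Yes


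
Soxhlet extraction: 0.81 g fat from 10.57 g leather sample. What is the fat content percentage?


Fat content = 0.81 / 10.57 x 100
Fat = 7.7%


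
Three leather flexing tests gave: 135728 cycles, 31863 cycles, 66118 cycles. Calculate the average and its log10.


Average = (135728 + 31863 + 66118) / 3 = 77903 cycles
log10(77903) = 4.89


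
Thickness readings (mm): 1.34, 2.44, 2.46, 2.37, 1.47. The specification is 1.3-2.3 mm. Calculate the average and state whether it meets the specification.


Sum = 10.08
Average = 10.08 / 5 = 2.02 mm
Specification range: 1.3 to 2.3 mm
Within spec: Yes


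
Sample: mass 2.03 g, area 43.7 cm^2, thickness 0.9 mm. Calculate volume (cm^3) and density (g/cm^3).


Thickness in cm = 0.9 / 10 = 0.09 cm
Volume = 43.7 x 0.09 = 3.933 cm^3
Density = 2.03 / 3.933 = 0.516 g/cm^3


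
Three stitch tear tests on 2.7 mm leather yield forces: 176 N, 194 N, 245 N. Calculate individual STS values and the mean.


STS1 = 176 / 2.7 = 65.2 N/mm
STS2 = 194 / 2.7 = 71.9 N/mm
STS3 = 245 / 2.7 = 90.7 N/mm
Mean = (65.2 + 71.9 + 90.7) / 3 = 75.9 N/mm


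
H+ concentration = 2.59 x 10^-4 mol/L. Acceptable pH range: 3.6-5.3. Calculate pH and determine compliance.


pH = -log10(2.59 x 10^-4) = 3.59
Range: 3.6 to 5.3
Compliant: No


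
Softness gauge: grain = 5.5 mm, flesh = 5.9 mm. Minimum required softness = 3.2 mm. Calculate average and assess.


Average = (5.5 + 5.9) / 2 = 5.70 mm
Minimum = 3.2 mm
Meets requirement: Yes


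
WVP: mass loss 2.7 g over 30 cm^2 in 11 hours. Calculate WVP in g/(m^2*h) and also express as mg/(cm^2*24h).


WVP = 81.82 g/(m^2*h)
Daily rate = 196.36 mg/(cm^2*24h)


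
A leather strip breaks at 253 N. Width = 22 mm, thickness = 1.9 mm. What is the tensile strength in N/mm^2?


6.05 N/mm^2

Cross-sectional area = 22 x 1.9 = 41.8 mm^2
Tensile strength = 253 / 41.8 = 6.05 N/mm^2


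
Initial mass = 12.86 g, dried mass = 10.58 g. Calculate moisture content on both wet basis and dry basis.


Moisture lost = 12.86 - 10.58 = 2.28 g
Wet basis MC = 2.28 / 12.86 x 100 = 17.7%
Dry basis MC = 2.28 / 10.58 x 100 = 21.6%


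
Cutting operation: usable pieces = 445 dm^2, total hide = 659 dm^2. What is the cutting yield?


Yield = usable / total x 100
Yield = 445 / 659 x 100 = 67.5%


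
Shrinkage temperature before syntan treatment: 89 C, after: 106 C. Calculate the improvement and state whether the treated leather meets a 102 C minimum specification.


Improvement = 17 C
Meets 102 C spec: Yes

Improvement = 106 - 89 = 17 C
Spec check: 106 C >= 102 C? Yes


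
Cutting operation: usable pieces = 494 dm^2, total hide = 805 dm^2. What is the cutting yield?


Yield = usable / total x 100
Yield = 494 / 805 x 100 = 61.4%


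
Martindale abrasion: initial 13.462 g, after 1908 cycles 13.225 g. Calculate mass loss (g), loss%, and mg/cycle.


Loss = 13.462 - 13.225 = 0.237 g
Loss% = 0.237 / 13.462 x 100 = 1.76%
Rate = 0.237 / 1908 x 1000 = 0.124 mg/cycle


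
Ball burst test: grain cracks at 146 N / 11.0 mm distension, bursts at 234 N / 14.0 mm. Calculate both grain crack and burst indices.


Crack index = 146 / 11.0 = 13.3 N/mm
Burst index = 234 / 14.0 = 16.7 N/mm


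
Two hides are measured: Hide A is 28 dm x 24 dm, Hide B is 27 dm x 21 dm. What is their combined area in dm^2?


Hide A area = 28 x 24 = 672 dm^2
Hide B area = 27 x 21 = 567 dm^2
Total = 672 + 567 = 1239 dm^2


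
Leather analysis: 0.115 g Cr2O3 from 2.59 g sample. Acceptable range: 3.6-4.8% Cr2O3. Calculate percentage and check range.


Cr2O3 = 4.44%
Within range: Yes

Cr2O3% = 0.115 / 2.59 x 100 = 4.44%
Acceptable range: 3.6 to 4.8%
Within range: Yes


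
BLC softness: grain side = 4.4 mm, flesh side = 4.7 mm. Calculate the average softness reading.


4.55 mm


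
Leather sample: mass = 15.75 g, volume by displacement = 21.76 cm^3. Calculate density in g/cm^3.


0.724 g/cm^3

Density = mass / volume
Density = 15.75 / 21.76 = 0.724 g/cm^3


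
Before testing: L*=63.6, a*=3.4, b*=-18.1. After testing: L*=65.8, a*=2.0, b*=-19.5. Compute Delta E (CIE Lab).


Delta E = 2.96


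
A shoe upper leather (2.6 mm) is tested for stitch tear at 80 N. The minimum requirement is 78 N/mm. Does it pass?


STS = 80 / 2.6 = 30.8 N/mm
Minimum required: 78 N/mm
Passes: No


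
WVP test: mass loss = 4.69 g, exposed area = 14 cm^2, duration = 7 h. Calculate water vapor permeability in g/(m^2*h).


WVP = mass_loss / (area x time) x 10000
WVP = 4.69 / (14 x 7) x 10000
WVP = 4.69 / 98 x 10000 = 478.57 g/(m^2*h)


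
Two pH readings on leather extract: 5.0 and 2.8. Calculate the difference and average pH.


Difference = |5.0 - 2.8| = 2.2
Average = (5.0 + 2.8) / 2 = 3.90


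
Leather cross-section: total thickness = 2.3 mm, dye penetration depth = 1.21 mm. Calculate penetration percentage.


52.6%

Penetration% = 1.21 / 2.3 x 100
Penetration = 52.6%


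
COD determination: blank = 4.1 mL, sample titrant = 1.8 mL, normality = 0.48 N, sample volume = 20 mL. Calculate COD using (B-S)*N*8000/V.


441.6 mg/L

COD = (4.1 - 1.8) x 0.48 x 8000 / 20
COD = 2.3 x 0.48 x 8000 / 20
COD = 441.6 mg/L


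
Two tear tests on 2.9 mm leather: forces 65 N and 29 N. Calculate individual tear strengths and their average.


Tear 1 = 65 / 2.9 = 22.4 N/mm
Tear 2 = 29 / 2.9 = 10.0 N/mm
Average = (22.4 + 10.0) / 2 = 16.2 N/mm


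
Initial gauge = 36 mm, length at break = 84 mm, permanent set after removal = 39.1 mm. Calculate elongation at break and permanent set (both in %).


Elongation at break = 133.3%
Permanent set = 8.6%


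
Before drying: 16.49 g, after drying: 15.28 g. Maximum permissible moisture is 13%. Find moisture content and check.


Moisture content = 7.3%
Acceptable: Yes


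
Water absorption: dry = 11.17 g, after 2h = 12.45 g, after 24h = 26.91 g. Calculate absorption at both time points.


WA (2h) = (12.45 - 11.17) / 11.17 x 100 = 11.5%
WA (24h) = (26.91 - 11.17) / 11.17 x 100 = 140.9%
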